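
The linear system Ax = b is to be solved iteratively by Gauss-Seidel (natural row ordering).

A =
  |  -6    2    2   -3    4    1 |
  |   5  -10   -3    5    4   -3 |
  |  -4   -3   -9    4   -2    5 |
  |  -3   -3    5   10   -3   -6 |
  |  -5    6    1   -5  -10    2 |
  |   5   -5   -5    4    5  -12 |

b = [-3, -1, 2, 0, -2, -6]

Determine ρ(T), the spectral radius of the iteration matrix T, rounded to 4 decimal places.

1.3786

Let D = diag(-6, -10, -9, 10, -10, -12); L, U the strict triangles.
GS T = -(D+L)⁻¹U: row 0 first, T[0,5] = -(1)/(-6) = +0.1667; later rows by forward substitution.
  T[0,:] = [+0.0000  +0.3333  +0.3333  -0.5000  +0.6667  +0.1667]
  T[1,:] = [+0.0000  +0.1667  -0.1333  +0.2500  +0.7333  -0.2167]
  T[2,:] = [+0.0000  -0.2037  -0.1037  +0.5833  -0.7630  +0.5537]
  T[3,:] = [+0.0000  +0.2519  +0.1119  -0.3667  +1.1015  +0.3081]
  T[4,:] = [+0.0000  -0.2130  -0.3130  +0.6417  -0.5204  -0.1120]
  T[5,:] = [+0.0000  +0.1495  +0.1445  -0.4104  +0.4405  -0.0150]
eigenvalue magnitudes: 1.3786, 0.4057, 0.1789, 0.1054, 0.1054, 0.0000.
spectral radius ρ = 1.3786; 1.3786 > 1 ⇒ diverges.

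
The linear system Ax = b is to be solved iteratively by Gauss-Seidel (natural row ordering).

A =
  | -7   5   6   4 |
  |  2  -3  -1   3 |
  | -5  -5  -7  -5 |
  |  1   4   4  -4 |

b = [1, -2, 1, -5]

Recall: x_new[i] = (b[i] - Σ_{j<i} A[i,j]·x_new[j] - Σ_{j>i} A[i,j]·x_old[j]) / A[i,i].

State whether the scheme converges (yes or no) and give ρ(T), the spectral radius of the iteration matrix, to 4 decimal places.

no, ρ = 1.2071

Split A = D + L + U, D = diag(-7, -3, -7, -4).
GS T = -(D+L)⁻¹U: row 0 first, T[0,2] = -(6)/(-7) = +0.8571; later rows by forward substitution.
  T[0,:] = [+0.0000  +0.7143  +0.8571  +0.5714]
  T[1,:] = [+0.0000  +0.4762  +0.2381  +1.3810]
  T[2,:] = [+0.0000  -0.8503  -0.7823  -2.1088]
  T[3,:] = [+0.0000  -0.1956  -0.3299  -0.5850]
|eigenvalues of T|: 1.2071, 0.4033, 0.0873, 0.0000.
spectral radius ρ = 1.2071; 1.2071 > 1: divergent.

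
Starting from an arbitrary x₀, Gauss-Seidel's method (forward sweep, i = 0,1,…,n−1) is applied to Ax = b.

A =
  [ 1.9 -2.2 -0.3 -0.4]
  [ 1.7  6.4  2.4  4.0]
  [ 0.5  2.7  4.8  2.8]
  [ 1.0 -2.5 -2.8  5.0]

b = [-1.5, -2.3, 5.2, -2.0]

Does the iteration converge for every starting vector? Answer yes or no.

yes

A = D + L + U where D = diag(1.9, 6.4, 4.8, 5).
GS T = -(D+L)⁻¹U: row 0 first, T[0,1] = -(-2.2)/(1.9) = +1.1579; later rows by forward substitution.
  T[0,:] = [+0.0000, +1.1579, +0.1579, +0.2105]
  T[1,:] = [+0.0000, -0.3076, -0.4169, -0.6809]
  T[2,:] = [+0.0000, +0.0524, +0.2181, -0.2222]
  T[3,:] = [+0.0000, -0.3560, -0.1179, -0.5070]
|eigenvalues of T|: 0.9396, 0.2322, 0.2322, 0.0000.
spectral radius ρ = 0.9396; 0.9396 < 1 ⇒ converges.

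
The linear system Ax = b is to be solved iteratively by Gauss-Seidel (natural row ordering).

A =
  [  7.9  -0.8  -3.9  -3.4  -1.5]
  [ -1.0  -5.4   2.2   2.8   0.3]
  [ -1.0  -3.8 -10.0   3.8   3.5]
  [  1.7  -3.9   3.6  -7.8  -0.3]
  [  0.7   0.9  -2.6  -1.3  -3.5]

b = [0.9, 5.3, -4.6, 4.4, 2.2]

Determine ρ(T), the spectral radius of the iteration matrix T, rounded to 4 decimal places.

A = D + L + U where D = diag(7.9, -5.4, -10, -7.8, -3.5).
Gauss-Seidel: T = -(D+L)⁻¹U, row 0 first, T[0,2] = -(-3.9)/(7.9) = +0.4937; later rows by forward substitution.
  T[0,:] = [+0.0000  +0.1013  +0.4937  +0.4304  +0.1899]
  T[1,:] = [+0.0000  -0.0188  +0.3160  +0.4388  +0.0204]
  T[2,:] = [+0.0000  -0.0030  -0.1694  +0.1702  +0.3233]
  T[3,:] = [+0.0000  +0.0301  -0.1286  -0.0470  +0.1419]
  T[4,:] = [+0.0000  +0.0065  +0.3536  +0.0899  -0.2496]
|roots of det(T-λI)|: 0.5229, 0.1803, 0.1509, 0.0085, 0.0000.
ρ(T) = max|λ| = 0.5229; 0.5229 < 1, so it converges for any x₀.

0.5229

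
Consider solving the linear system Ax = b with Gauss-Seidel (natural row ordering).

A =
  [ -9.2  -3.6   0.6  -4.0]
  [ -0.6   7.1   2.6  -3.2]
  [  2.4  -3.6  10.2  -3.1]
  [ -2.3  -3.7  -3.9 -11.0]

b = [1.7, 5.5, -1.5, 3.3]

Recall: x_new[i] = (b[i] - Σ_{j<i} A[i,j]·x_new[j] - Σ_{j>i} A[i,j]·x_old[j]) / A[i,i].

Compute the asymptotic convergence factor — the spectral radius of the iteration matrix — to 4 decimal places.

0.5244

Diagonal D = diag(-9.2, 7.1, 10.2, -11); L, U strict lower/upper.
T_GS = -(D+L)⁻¹U: row 0 first, T[0,2] = -(0.6)/(-9.2) = +0.0652; later rows by forward substitution.
  T[0,:] = [+0.0000 -0.3913 +0.0652 -0.4348]
  T[1,:] = [+0.0000 -0.0331 -0.3607 +0.4140]
  T[2,:] = [+0.0000 +0.0804 -0.1426 +0.5523]
  T[3,:] = [+0.0000 +0.0644 +0.1583 -0.2442]
eigenvalue magnitudes: 0.5244, 0.1318, 0.1318, 0.0000.
spectral radius ρ = 0.5244; 0.5244 < 1: convergent.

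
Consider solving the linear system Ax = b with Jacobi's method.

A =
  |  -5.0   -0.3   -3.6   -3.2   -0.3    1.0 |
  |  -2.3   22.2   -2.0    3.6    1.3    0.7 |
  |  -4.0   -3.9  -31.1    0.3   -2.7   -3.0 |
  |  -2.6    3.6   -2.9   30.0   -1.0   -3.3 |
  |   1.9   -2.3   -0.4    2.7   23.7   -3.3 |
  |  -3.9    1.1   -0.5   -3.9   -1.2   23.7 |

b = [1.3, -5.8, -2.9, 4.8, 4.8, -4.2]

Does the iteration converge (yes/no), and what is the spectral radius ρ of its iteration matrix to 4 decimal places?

yes, ρ = 0.3162

A = D + L + U where D = diag(-5, 22.2, -31.1, 30, 23.7, 23.7).
Jacobi: T = -D⁻¹(L+U), T[2,3] = -(0.3)/(-31.1) = +0.0096; T[2,2] = 0.
  T[0,:] = [+0.0000 -0.0600 -0.7200 -0.6400 -0.0600 +0.2000]
  T[1,:] = [+0.1036 +0.0000 +0.0901 -0.1622 -0.0586 -0.0315]
  T[2,:] = [-0.1286 -0.1254 +0.0000 +0.0096 -0.0868 -0.0965]
  T[3,:] = [+0.0867 -0.1200 +0.0967 +0.0000 +0.0333 +0.1100]
  T[4,:] = [-0.0802 +0.0970 +0.0169 -0.1139 +0.0000 +0.1392]
  T[5,:] = [+0.1646 -0.0464 +0.0211 +0.1646 +0.0506 +0.0000]
eigenvalue magnitudes: 0.3162, 0.2617, 0.2617, 0.2510, 0.1122, 0.1122.
spectral radius ρ = 0.3162; 0.3162 < 1: convergent.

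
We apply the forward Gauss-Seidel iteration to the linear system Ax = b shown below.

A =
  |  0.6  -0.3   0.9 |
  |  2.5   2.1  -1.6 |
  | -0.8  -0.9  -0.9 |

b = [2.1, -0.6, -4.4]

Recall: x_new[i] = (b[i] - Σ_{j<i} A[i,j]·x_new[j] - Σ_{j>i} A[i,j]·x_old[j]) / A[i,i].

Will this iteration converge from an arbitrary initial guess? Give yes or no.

Let D = diag(0.6, 2.1, -0.9); L, U the strict triangles.
GS T = -(D+L)⁻¹U: row 0 first, T[0,1] = -(-0.3)/(0.6) = +0.5000; later rows by forward substitution.
  T[0,:] = [+0.0000  +0.5000  -1.5000]
  T[1,:] = [+0.0000  -0.5952  +2.5476]
  T[2,:] = [+0.0000  +0.1508  -1.2143]
|λ(T)| sorted: 1.5976, 0.2120, 0.0000.
spectral radius ρ = 1.5976; 1.5976 > 1 ⇒ diverges.

no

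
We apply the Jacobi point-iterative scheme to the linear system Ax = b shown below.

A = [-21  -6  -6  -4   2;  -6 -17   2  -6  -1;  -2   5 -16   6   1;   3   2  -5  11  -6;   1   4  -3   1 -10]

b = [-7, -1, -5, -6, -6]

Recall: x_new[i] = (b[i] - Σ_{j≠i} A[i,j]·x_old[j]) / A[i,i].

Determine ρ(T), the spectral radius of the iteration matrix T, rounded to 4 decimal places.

0.8229

Write A = D+L+U with D = diag(-21, -17, -16, 11, -10).
Jacobi: T = -D⁻¹(L+U), T[2,4] = -(1)/(-16) = +0.0625; T[2,2] = 0.
  T[0,:] = [+0.0000 -0.2857 -0.2857 -0.1905 +0.0952]
  T[1,:] = [-0.3529 +0.0000 +0.1176 -0.3529 -0.0588]
  T[2,:] = [-0.1250 +0.3125 +0.0000 +0.3750 +0.0625]
  T[3,:] = [-0.2727 -0.1818 +0.4545 +0.0000 +0.5455]
  T[4,:] = [+0.1000 +0.4000 -0.3000 +0.1000 +0.0000]
|roots of det(T-λI)|: 0.8229, 0.5566, 0.4002, 0.4002, 0.2283.
ρ = 0.8229; 0.8229 < 1 ⇒ converges.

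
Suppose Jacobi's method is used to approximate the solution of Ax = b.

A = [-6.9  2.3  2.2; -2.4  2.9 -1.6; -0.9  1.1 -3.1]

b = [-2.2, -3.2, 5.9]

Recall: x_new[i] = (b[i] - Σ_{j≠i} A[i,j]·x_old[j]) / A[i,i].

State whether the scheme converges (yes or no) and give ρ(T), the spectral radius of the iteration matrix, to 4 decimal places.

yes, ρ = 0.6631

A = D + L + U where D = diag(-6.9, 2.9, -3.1).
Jacobi: T = -D⁻¹(L+U), T[2,1] = -(1.1)/(-3.1) = +0.3548; T[2,2] = 0.
  T[0,:] = [+0.0000  +0.3333  +0.3188]
  T[1,:] = [+0.8276  +0.0000  +0.5517]
  T[2,:] = [-0.2903  +0.3548  +0.0000]
eigenvalue magnitudes: 0.6631, 0.5535, 0.1096.
spectral radius ρ = 0.6631; 0.6631 < 1: convergent.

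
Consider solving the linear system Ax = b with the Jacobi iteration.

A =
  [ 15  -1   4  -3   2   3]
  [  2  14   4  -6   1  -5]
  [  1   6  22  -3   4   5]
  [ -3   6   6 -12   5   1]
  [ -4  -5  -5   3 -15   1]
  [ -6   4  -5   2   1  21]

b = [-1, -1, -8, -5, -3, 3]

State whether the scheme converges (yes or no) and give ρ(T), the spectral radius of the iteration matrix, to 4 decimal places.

Split A = D + L + U, D = diag(15, 14, 22, -12, -15, 21).
Jacobi: T = -D⁻¹(L+U), T[1,2] = -(4)/(14) = -0.2857; T[1,1] = 0.
  T[0,:] = [+0.0000  +0.0667  -0.2667  +0.2000  -0.1333  -0.2000]
  T[1,:] = [-0.1429  +0.0000  -0.2857  +0.4286  -0.0714  +0.3571]
  T[2,:] = [-0.0455  -0.2727  +0.0000  +0.1364  -0.1818  -0.2273]
  T[3,:] = [-0.2500  +0.5000  +0.5000  +0.0000  +0.4167  +0.0833]
  T[4,:] = [-0.2667  -0.3333  -0.3333  +0.2000  +0.0000  +0.0667]
  T[5,:] = [+0.2857  -0.1905  +0.2381  -0.0952  -0.0476  +0.0000]
|eigenvalues of T|: 0.9186, 0.3942, 0.3942, 0.3692, 0.3692, 0.1428.
spectral radius ρ = 0.9186; 0.9186 < 1: convergent.

yes, ρ = 0.9186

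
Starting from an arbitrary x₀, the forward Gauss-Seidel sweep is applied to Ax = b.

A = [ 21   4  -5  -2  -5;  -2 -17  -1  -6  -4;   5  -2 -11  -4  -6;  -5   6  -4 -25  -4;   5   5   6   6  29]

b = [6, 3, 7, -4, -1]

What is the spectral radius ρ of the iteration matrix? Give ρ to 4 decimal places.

Split A = D + L + U, D = diag(21, -17, -11, -25, 29).
Gauss-Seidel: T = -(D+L)⁻¹U, row 0 first, T[0,2] = -(-5)/(21) = +0.2381; later rows by forward substitution.
  T[0,:] = [+0.0000, -0.1905, +0.2381, +0.0952, +0.2381]
  T[1,:] = [+0.0000, +0.0224, -0.0868, -0.3641, -0.2633]
  T[2,:] = [+0.0000, -0.0907, +0.1240, -0.2541, -0.3894]
  T[3,:] = [+0.0000, +0.0580, -0.0883, -0.0658, -0.2085]
  T[4,:] = [+0.0000, +0.0357, -0.0335, +0.1126, +0.1280]
eigenvalue magnitudes: 0.2526, 0.1620, 0.1620, 0.0170, 0.0000.
spectral radius ρ = 0.2526; 0.2526 < 1, so it converges for any x₀.

0.2526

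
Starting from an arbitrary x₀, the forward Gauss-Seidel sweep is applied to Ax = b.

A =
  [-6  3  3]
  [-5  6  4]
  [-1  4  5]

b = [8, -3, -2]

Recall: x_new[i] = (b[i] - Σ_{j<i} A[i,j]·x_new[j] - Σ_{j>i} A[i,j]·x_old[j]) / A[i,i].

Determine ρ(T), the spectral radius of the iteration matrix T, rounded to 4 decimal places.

0.6068

Diagonal D = diag(-6, 6, 5); L, U strict lower/upper.
Gauss-Seidel: T = -(D+L)⁻¹U, row 0 first, T[0,1] = -(3)/(-6) = +0.5000; later rows by forward substitution.
  T[0,:] = [+0.0000, +0.5000, +0.5000]
  T[1,:] = [+0.0000, +0.4167, -0.2500]
  T[2,:] = [+0.0000, -0.2333, +0.3000]
eigenvalue magnitudes: 0.6068, 0.1099, 0.0000.
ρ = 0.6068; 0.6068 < 1, so it converges for any x₀.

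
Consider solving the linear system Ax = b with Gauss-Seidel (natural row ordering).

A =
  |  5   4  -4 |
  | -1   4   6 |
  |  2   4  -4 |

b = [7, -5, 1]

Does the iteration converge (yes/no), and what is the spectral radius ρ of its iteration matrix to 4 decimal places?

no, ρ = 1.5000

A = D + L + U where D = diag(5, 4, -4).
Gauss-Seidel: T = -(D+L)⁻¹U, row 0 first, T[0,2] = -(-4)/(5) = +0.8000; later rows by forward substitution.
  T[0,:] = [+0.0000, -0.8000, +0.8000]
  T[1,:] = [+0.0000, -0.2000, -1.3000]
  T[2,:] = [+0.0000, -0.6000, -0.9000]
|roots of det(T-λI)|: 1.5000, 0.4000, 0.0000.
ρ = 1.5000; 1.5000 > 1 ⇒ diverges.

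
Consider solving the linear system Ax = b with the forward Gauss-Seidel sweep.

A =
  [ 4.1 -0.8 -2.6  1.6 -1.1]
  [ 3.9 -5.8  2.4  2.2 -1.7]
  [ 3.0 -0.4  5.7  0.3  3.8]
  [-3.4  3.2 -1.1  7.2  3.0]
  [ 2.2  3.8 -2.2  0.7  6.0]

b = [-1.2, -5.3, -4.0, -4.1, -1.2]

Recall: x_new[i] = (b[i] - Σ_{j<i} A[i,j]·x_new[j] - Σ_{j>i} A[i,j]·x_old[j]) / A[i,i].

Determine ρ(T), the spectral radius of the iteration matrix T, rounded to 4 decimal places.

0.8819

Diagonal D = diag(4.1, -5.8, 5.7, 7.2, 6); L, U strict lower/upper.
GS T = -(D+L)⁻¹U: row 0 first, T[0,2] = -(-2.6)/(4.1) = +0.6341; later rows by forward substitution.
  T[0,:] = [+0.0000 +0.1951 +0.6341 -0.3902 +0.2683]
  T[1,:] = [+0.0000 +0.1312 +0.8402 +0.1169 -0.1127]
  T[2,:] = [+0.0000 -0.0935 -0.2748 +0.1610 -0.8158]
  T[3,:] = [+0.0000 +0.0195 -0.1159 -0.2116 -0.3645]
  T[4,:] = [+0.0000 -0.1912 -0.8519 +0.1528 -0.2836]
|roots of det(T-λI)|: 0.8819, 0.6412, 0.4009, 0.0029, 0.0000.
spectral radius ρ = 0.8819; 0.8819 < 1 ⇒ converges.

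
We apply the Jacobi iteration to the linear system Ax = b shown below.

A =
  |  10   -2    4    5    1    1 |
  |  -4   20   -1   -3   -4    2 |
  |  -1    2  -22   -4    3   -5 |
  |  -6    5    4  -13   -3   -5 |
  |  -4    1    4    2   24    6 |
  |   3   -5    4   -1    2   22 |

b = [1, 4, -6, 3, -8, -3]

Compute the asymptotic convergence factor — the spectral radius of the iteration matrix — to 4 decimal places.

Write A = D+L+U with D = diag(10, 20, -22, -13, 24, 22).
Jacobi T = -D⁻¹(L+U): T[1,4] = -(-4)/(20) = +0.2000; T[1,1] = 0.
  T[0,:] = [+0.0000 +0.2000 -0.4000 -0.5000 -0.1000 -0.1000]
  T[1,:] = [+0.2000 +0.0000 +0.0500 +0.1500 +0.2000 -0.1000]
  T[2,:] = [-0.0455 +0.0909 +0.0000 -0.1818 +0.1364 -0.2273]
  T[3,:] = [-0.4615 +0.3846 +0.3077 +0.0000 -0.2308 -0.3846]
  T[4,:] = [+0.1667 -0.0417 -0.1667 -0.0833 +0.0000 -0.2500]
  T[5,:] = [-0.1364 +0.2273 -0.1818 +0.0455 -0.0909 +0.0000]
|roots of det(T-λI)|: 0.7478, 0.4874, 0.4874, 0.1936, 0.1936, 0.1598.
ρ = 0.7478; 0.7478 < 1 ⇒ converges.

0.7478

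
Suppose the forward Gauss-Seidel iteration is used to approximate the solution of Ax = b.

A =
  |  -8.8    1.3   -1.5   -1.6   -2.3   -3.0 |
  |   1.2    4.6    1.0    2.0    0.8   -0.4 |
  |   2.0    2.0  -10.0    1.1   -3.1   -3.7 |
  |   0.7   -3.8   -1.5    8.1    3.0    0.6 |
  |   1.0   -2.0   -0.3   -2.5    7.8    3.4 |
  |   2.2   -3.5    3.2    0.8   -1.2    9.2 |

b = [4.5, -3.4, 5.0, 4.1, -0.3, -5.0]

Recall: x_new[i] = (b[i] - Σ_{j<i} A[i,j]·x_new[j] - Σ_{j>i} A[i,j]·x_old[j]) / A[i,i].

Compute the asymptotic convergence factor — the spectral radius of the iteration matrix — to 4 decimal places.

Diagonal D = diag(-8.8, 4.6, -10, 8.1, 7.8, 9.2); L, U strict lower/upper.
Gauss-Seidel: T = -(D+L)⁻¹U, row 0 first, T[0,1] = -(1.3)/(-8.8) = +0.1477; later rows by forward substitution.
  T[0,:] = [+0.0000, +0.1477, -0.1705, -0.1818, -0.2614, -0.3409]
  T[1,:] = [+0.0000, -0.0385, -0.1729, -0.3874, -0.1057, +0.1759]
  T[2,:] = [+0.0000, +0.0218, -0.0687, -0.0038, -0.3834, -0.4030]
  T[3,:] = [+0.0000, -0.0268, -0.0791, -0.1667, -0.4684, -0.0367]
  T[4,:] = [+0.0000, -0.0366, -0.0505, -0.1296, -0.1585, -0.3744]
  T[5,:] = [+0.0000, -0.0600, -0.0008, -0.1050, +0.1757, +0.2430]
|λ(T)| sorted: 0.5286, 0.3220, 0.3220, 0.0935, 0.0266, 0.0000.
spectral radius ρ = 0.5286; 0.5286 < 1: convergent.

0.5286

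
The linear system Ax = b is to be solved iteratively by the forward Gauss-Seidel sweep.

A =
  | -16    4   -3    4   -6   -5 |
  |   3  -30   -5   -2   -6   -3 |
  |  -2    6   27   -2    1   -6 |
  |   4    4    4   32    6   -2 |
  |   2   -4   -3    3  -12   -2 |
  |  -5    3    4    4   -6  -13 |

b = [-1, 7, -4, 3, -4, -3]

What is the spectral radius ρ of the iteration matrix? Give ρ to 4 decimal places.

0.3096

Split A = D + L + U, D = diag(-16, -30, 27, 32, -12, -13).
T_GS = -(D+L)⁻¹U: row 0 first, T[0,4] = -(-6)/(-16) = -0.3750; later rows by forward substitution.
  T[0,:] = [+0.0000 +0.2500 -0.1875 +0.2500 -0.3750 -0.3125]
  T[1,:] = [+0.0000 +0.0250 -0.1854 -0.0417 -0.2375 -0.1313]
  T[2,:] = [+0.0000 +0.0130 +0.0273 +0.1019 -0.0120 +0.2282]
  T[3,:] = [+0.0000 -0.0360 +0.0432 -0.0388 -0.1094 +0.0894]
  T[4,:] = [+0.0000 +0.0211 +0.0345 +0.0204 -0.0077 -0.2097]
  T[5,:] = [+0.0000 -0.1072 +0.0351 -0.0958 +0.0556 +0.2844]
eigenvalue magnitudes: 0.3096, 0.1658, 0.1658, 0.1290, 0.0338, 0.0000.
ρ(T) = max|λ| = 0.3096; 0.3096 < 1 ⇒ converges.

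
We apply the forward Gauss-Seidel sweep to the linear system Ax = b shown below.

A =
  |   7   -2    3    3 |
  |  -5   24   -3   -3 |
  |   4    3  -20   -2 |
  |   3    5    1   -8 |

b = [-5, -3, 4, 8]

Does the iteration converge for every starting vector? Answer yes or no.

Let D = diag(7, 24, -20, -8); L, U the strict triangles.
GS T = -(D+L)⁻¹U: row 0 first, T[0,2] = -(3)/(7) = -0.4286; later rows by forward substitution.
  T[0,:] = [+0.0000  +0.2857  -0.4286  -0.4286]
  T[1,:] = [+0.0000  +0.0595  +0.0357  +0.0357]
  T[2,:] = [+0.0000  +0.0661  -0.0804  -0.1804]
  T[3,:] = [+0.0000  +0.1526  -0.1484  -0.1609]
|roots of det(T-λI)|: 0.3113, 0.0656, 0.0656, 0.0000.
ρ = 0.3113; 0.3113 < 1: convergent.

yes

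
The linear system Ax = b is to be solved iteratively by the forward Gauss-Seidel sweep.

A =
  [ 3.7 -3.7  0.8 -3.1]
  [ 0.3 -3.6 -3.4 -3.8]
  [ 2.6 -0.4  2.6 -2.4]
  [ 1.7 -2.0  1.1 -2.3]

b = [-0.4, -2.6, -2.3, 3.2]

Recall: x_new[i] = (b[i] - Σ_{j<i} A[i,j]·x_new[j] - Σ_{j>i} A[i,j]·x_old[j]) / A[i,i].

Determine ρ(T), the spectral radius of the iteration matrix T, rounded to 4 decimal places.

1.6550

Diagonal D = diag(3.7, -3.6, 2.6, -2.3); L, U strict lower/upper.
T_GS = -(D+L)⁻¹U: row 0 first, T[0,2] = -(0.8)/(3.7) = -0.2162; later rows by forward substitution.
  T[0,:] = [+0.0000  +1.0000  -0.2162  +0.8378]
  T[1,:] = [+0.0000  +0.0833  -0.9625  -0.9857]
  T[2,:] = [+0.0000  -0.9872  +0.0681  -0.0664]
  T[3,:] = [+0.0000  +0.1945  +0.7097  +1.4447]
|eigenvalues of T|: 1.6550, 0.6541, 0.5953, 0.0000.
ρ = 1.6550; 1.6550 > 1: divergent.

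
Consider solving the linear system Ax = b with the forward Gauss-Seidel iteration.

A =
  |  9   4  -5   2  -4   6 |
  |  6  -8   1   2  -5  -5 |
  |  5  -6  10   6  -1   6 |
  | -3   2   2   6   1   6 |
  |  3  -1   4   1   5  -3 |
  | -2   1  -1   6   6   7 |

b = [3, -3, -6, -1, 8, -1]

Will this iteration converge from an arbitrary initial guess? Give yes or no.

A = D + L + U where D = diag(9, -8, 10, 6, 5, 7).
T_GS = -(D+L)⁻¹U: row 0 first, T[0,1] = -(4)/(9) = -0.4444; later rows by forward substitution.
  T[0,:] = [+0.0000, -0.4444, +0.5556, -0.2222, +0.4444, -0.6667]
  T[1,:] = [+0.0000, -0.3333, +0.5417, +0.0833, -0.2917, -1.1250]
  T[2,:] = [+0.0000, +0.0222, +0.0472, -0.4389, -0.2972, -0.9417]
  T[3,:] = [+0.0000, -0.1185, +0.0815, +0.0074, +0.2519, -0.6444]
  T[4,:] = [+0.0000, +0.2059, -0.2791, +0.4996, -0.1376, +1.6572]
  T[5,:] = [+0.0000, -0.1511, +0.2575, -0.5727, +0.0283, -1.0324]
|λ(T)| sorted: 1.3951, 0.4383, 0.3039, 0.3039, 0.0169, 0.0000.
spectral radius ρ = 1.3951; 1.3951 > 1: divergent.

no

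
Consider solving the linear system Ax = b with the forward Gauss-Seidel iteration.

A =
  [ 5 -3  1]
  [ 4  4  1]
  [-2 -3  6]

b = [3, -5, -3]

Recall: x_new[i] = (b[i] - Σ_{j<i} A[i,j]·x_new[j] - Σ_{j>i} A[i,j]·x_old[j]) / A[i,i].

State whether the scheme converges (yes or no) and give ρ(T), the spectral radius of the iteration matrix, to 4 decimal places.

Diagonal D = diag(5, 4, 6); L, U strict lower/upper.
Gauss-Seidel: T = -(D+L)⁻¹U, row 0 first, T[0,1] = -(-3)/(5) = +0.6000; later rows by forward substitution.
  T[0,:] = [+0.0000, +0.6000, -0.2000]
  T[1,:] = [+0.0000, -0.6000, -0.0500]
  T[2,:] = [+0.0000, -0.1000, -0.0917]
|roots of det(T-λI)|: 0.6097, 0.0820, 0.0000.
ρ = 0.6097; 0.6097 < 1 ⇒ converges.

yes, ρ = 0.6097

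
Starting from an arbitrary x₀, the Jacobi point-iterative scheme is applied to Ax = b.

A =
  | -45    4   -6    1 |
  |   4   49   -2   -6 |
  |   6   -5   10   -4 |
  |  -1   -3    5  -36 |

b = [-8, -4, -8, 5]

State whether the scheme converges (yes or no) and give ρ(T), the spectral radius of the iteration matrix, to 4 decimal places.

yes, ρ = 0.4035

Write A = D+L+U with D = diag(-45, 49, 10, -36).
Jacobi T = -D⁻¹(L+U): T[1,3] = -(-6)/(49) = +0.1224; T[1,1] = 0.
  T[0,:] = [+0.0000, +0.0889, -0.1333, +0.0222]
  T[1,:] = [-0.0816, +0.0000, +0.0408, +0.1224]
  T[2,:] = [-0.6000, +0.5000, +0.0000, +0.4000]
  T[3,:] = [-0.0278, -0.0833, +0.1389, +0.0000]
moduli |λ_i(T)| = 0.4035, 0.3294, 0.0664, 0.0077.
spectral radius ρ = 0.4035; 0.4035 < 1, so it converges for any x₀.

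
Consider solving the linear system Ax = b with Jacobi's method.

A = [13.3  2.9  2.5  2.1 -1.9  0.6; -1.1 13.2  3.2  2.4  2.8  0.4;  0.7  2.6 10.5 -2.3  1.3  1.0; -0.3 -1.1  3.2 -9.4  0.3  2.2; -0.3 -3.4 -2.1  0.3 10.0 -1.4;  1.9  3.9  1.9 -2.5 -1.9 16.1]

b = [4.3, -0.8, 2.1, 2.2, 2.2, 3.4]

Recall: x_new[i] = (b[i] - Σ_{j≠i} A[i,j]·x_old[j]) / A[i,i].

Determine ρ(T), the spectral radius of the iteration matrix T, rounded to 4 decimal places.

Let D = diag(13.3, 13.2, 10.5, -9.4, 10, 16.1); L, U the strict triangles.
Jacobi T = -D⁻¹(L+U): T[5,4] = -(-1.9)/(16.1) = +0.1180; T[5,5] = 0.
  T[0,:] = [+0.0000  -0.2180  -0.1880  -0.1579  +0.1429  -0.0451]
  T[1,:] = [+0.0833  +0.0000  -0.2424  -0.1818  -0.2121  -0.0303]
  T[2,:] = [-0.0667  -0.2476  +0.0000  +0.2190  -0.1238  -0.0952]
  T[3,:] = [-0.0319  -0.1170  +0.3404  +0.0000  +0.0319  +0.2340]
  T[4,:] = [+0.0300  +0.3400  +0.2100  -0.0300  +0.0000  +0.1400]
  T[5,:] = [-0.1180  -0.2422  -0.1180  +0.1553  +0.1180  +0.0000]
|eigenvalues of T|: 0.5017, 0.2980, 0.2956, 0.2956, 0.1179, 0.0139.
spectral radius ρ = 0.5017; 0.5017 < 1, so it converges for any x₀.

0.5017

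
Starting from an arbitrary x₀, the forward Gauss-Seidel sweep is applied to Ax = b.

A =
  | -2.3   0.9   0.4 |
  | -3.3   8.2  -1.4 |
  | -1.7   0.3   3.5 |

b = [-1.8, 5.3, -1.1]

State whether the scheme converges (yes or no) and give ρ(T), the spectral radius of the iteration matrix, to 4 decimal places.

Split A = D + L + U, D = diag(-2.3, 8.2, 3.5).
Gauss-Seidel: T = -(D+L)⁻¹U, row 0 first, T[0,1] = -(0.9)/(-2.3) = +0.3913; later rows by forward substitution.
  T[0,:] = [+0.0000, +0.3913, +0.1739]
  T[1,:] = [+0.0000, +0.1575, +0.2407]
  T[2,:] = [+0.0000, +0.1766, +0.0638]
|roots of det(T-λI)|: 0.3221, 0.1008, 0.0000.
ρ = 0.3221; 0.3221 < 1 ⇒ converges.

yes, ρ = 0.3221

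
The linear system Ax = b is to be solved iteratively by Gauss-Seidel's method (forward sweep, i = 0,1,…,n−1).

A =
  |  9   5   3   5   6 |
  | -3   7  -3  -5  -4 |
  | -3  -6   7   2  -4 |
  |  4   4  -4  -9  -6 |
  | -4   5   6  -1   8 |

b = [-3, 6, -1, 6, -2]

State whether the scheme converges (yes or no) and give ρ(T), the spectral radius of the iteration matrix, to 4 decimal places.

Diagonal D = diag(9, 7, 7, -9, 8); L, U strict lower/upper.
T_GS = -(D+L)⁻¹U: row 0 first, T[0,4] = -(6)/(9) = -0.6667; later rows by forward substitution.
  T[0,:] = [+0.0000, -0.5556, -0.3333, -0.5556, -0.6667]
  T[1,:] = [+0.0000, -0.2381, +0.2857, +0.4762, +0.2857]
  T[2,:] = [+0.0000, -0.4422, +0.1020, -0.1156, +0.5306]
  T[3,:] = [+0.0000, -0.1562, -0.0665, +0.0161, -1.0718]
  T[4,:] = [+0.0000, +0.1831, -0.4301, -0.4866, -1.0438]
|roots of det(T-λI)|: 1.2886, 0.3725, 0.3725, 0.1268, 0.0000.
spectral radius ρ = 1.2886; 1.2886 > 1 ⇒ diverges.

no, ρ = 1.2886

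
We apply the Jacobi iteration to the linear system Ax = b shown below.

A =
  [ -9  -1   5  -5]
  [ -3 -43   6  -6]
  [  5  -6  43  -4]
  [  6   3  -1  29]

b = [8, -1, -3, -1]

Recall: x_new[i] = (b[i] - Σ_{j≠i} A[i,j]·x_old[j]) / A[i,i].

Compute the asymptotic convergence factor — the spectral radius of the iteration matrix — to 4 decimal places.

0.3929

Write A = D+L+U with D = diag(-9, -43, 43, 29).
Jacobi T = -D⁻¹(L+U): T[0,3] = -(-5)/(-9) = -0.5556; T[0,0] = 0.
  T[0,:] = [+0.0000  -0.1111  +0.5556  -0.5556]
  T[1,:] = [-0.0698  +0.0000  +0.1395  -0.1395]
  T[2,:] = [-0.1163  +0.1395  +0.0000  +0.0930]
  T[3,:] = [-0.2069  -0.1034  +0.0345  +0.0000]
eigenvalue magnitudes: 0.3929, 0.2086, 0.2086, 0.0451.
spectral radius ρ = 0.3929; 0.3929 < 1, so it converges for any x₀.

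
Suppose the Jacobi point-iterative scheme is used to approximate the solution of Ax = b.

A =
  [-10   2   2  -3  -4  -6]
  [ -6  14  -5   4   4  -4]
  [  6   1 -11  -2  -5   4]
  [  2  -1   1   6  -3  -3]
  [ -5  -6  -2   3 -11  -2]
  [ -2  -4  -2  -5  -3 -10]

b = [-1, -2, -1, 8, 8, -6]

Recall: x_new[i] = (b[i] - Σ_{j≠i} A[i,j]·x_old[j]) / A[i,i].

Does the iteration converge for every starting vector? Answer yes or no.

Diagonal D = diag(-10, 14, -11, 6, -11, -10); L, U strict lower/upper.
Jacobi T = -D⁻¹(L+U): T[0,1] = -(2)/(-10) = +0.2000; T[0,0] = 0.
  T[0,:] = [+0.0000 +0.2000 +0.2000 -0.3000 -0.4000 -0.6000]
  T[1,:] = [+0.4286 +0.0000 +0.3571 -0.2857 -0.2857 +0.2857]
  T[2,:] = [+0.5455 +0.0909 +0.0000 -0.1818 -0.4545 +0.3636]
  T[3,:] = [-0.3333 +0.1667 -0.1667 +0.0000 +0.5000 +0.5000]
  T[4,:] = [-0.4545 -0.5455 -0.1818 +0.2727 +0.0000 -0.1818]
  T[5,:] = [-0.2000 -0.4000 -0.2000 -0.5000 -0.3000 +0.0000]
|eigenvalues of T|: 1.2144, 0.5501, 0.5501, 0.4139, 0.3853, 0.3853.
spectral radius ρ = 1.2144; 1.2144 > 1, so it fails to converge.

no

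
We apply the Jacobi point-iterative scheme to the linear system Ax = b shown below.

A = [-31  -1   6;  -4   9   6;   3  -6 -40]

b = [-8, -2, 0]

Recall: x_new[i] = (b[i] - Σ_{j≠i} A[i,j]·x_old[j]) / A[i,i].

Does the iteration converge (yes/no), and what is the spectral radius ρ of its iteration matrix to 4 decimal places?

A = D + L + U where D = diag(-31, 9, -40).
T_J = -D⁻¹(L+U): T[2,0] = -(3)/(-40) = +0.0750; T[2,2] = 0.
  T[0,:] = [+0.0000 -0.0323 +0.1935]
  T[1,:] = [+0.4444 +0.0000 -0.6667]
  T[2,:] = [+0.0750 -0.1500 +0.0000]
moduli |λ_i(T)| = 0.3624, 0.2222, 0.1402.
ρ(T) = max|λ| = 0.3624; 0.3624 < 1: convergent.

yes, ρ = 0.3624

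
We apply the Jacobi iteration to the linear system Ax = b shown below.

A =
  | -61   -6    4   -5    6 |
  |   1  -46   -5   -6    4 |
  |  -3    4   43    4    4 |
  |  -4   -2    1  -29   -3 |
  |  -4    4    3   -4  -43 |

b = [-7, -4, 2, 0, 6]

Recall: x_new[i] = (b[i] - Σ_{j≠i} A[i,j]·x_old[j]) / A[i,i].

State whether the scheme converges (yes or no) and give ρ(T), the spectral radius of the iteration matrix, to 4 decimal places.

yes, ρ = 0.2018

Diagonal D = diag(-61, -46, 43, -29, -43); L, U strict lower/upper.
Jacobi T = -D⁻¹(L+U): T[1,2] = -(-5)/(-46) = -0.1087; T[1,1] = 0.
  T[0,:] = [+0.0000, -0.0984, +0.0656, -0.0820, +0.0984]
  T[1,:] = [+0.0217, +0.0000, -0.1087, -0.1304, +0.0870]
  T[2,:] = [+0.0698, -0.0930, +0.0000, -0.0930, -0.0930]
  T[3,:] = [-0.1379, -0.0690, +0.0345, +0.0000, -0.1034]
  T[4,:] = [-0.0930, +0.0930, +0.0698, -0.0930, +0.0000]
|roots of det(T-λI)|: 0.2018, 0.1703, 0.1655, 0.1655, 0.1391.
ρ(T) = max|λ| = 0.2018; 0.2018 < 1: convergent.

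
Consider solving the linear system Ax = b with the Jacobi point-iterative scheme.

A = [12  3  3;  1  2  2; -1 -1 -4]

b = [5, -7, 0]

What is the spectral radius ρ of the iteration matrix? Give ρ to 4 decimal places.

0.7500

A = D + L + U where D = diag(12, 2, -4).
Jacobi: T = -D⁻¹(L+U), T[2,1] = -(-1)/(-4) = -0.2500; T[2,2] = 0.
  T[0,:] = [+0.0000 -0.2500 -0.2500]
  T[1,:] = [-0.5000 +0.0000 -1.0000]
  T[2,:] = [-0.2500 -0.2500 +0.0000]
eigenvalue magnitudes: 0.7500, 0.5000, 0.2500.
ρ = 0.7500; 0.7500 < 1 ⇒ converges.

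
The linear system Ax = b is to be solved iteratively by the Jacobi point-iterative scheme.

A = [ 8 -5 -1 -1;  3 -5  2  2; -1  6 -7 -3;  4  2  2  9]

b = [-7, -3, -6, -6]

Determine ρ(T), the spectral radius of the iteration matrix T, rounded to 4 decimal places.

0.8889

Diagonal D = diag(8, -5, -7, 9); L, U strict lower/upper.
T_J = -D⁻¹(L+U): T[3,0] = -(4)/(9) = -0.4444; T[3,3] = 0.
  T[0,:] = [+0.0000 +0.6250 +0.1250 +0.1250]
  T[1,:] = [+0.6000 +0.0000 +0.4000 +0.4000]
  T[2,:] = [-0.1429 +0.8571 +0.0000 -0.4286]
  T[3,:] = [-0.4444 -0.2222 -0.2222 +0.0000]
|eigenvalues of T|: 0.8889, 0.7237, 0.1405, 0.1405.
spectral radius ρ = 0.8889; 0.8889 < 1: convergent.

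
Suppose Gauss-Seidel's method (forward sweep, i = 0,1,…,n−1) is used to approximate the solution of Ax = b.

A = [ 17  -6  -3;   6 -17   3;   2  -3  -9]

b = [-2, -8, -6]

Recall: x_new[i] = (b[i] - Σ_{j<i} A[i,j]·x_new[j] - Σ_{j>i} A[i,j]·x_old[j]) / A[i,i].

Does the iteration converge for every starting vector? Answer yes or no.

Let D = diag(17, -17, -9); L, U the strict triangles.
T_GS = -(D+L)⁻¹U: row 0 first, T[0,2] = -(-3)/(17) = +0.1765; later rows by forward substitution.
  T[0,:] = [+0.0000  +0.3529  +0.1765]
  T[1,:] = [+0.0000  +0.1246  +0.2388]
  T[2,:] = [+0.0000  +0.0369  -0.0404]
|roots of det(T-λI)|: 0.1671, 0.0829, 0.0000.
ρ = 0.1671; 0.1671 < 1 ⇒ converges.

yes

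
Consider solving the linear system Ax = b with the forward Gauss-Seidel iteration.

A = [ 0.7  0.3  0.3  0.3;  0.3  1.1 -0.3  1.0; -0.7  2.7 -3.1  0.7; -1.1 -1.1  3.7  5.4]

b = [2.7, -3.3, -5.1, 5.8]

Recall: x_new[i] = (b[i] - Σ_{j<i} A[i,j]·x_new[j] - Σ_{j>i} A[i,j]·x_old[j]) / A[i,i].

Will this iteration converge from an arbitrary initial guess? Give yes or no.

Let D = diag(0.7, 1.1, -3.1, 5.4); L, U the strict triangles.
GS T = -(D+L)⁻¹U: row 0 first, T[0,2] = -(0.3)/(0.7) = -0.4286; later rows by forward substitution.
  T[0,:] = [+0.0000 -0.4286 -0.4286 -0.4286]
  T[1,:] = [+0.0000 +0.1169 +0.3896 -0.7922]
  T[2,:] = [+0.0000 +0.1986 +0.4361 -0.3674]
  T[3,:] = [+0.0000 -0.1996 -0.3068 +0.0031]
|λ(T)| sorted: 0.8836, 0.3452, 0.0176, 0.0000.
ρ = 0.8836; 0.8836 < 1: convergent.

yes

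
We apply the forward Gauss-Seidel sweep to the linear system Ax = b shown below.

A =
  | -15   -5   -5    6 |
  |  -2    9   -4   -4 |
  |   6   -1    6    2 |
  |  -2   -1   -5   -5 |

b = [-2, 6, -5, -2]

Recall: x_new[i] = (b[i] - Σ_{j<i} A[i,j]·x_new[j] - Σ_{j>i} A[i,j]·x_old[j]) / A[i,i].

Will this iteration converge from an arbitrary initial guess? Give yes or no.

yes

Let D = diag(-15, 9, 6, -5); L, U the strict triangles.
Gauss-Seidel: T = -(D+L)⁻¹U, row 0 first, T[0,2] = -(-5)/(-15) = -0.3333; later rows by forward substitution.
  T[0,:] = [+0.0000, -0.3333, -0.3333, +0.4000]
  T[1,:] = [+0.0000, -0.0741, +0.3704, +0.5333]
  T[2,:] = [+0.0000, +0.3210, +0.3951, -0.6444]
  T[3,:] = [+0.0000, -0.1728, -0.3358, +0.3778]
|roots of det(T-λI)|: 0.8493, 0.2453, 0.0948, 0.0000.
ρ(T) = max|λ| = 0.8493; 0.8493 < 1 ⇒ converges.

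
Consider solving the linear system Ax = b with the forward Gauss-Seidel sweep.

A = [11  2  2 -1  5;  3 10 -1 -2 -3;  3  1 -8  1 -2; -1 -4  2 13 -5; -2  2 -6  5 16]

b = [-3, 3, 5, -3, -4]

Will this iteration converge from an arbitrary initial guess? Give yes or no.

yes

Let D = diag(11, 10, -8, 13, 16); L, U the strict triangles.
GS T = -(D+L)⁻¹U: row 0 first, T[0,3] = -(-1)/(11) = +0.0909; later rows by forward substitution.
  T[0,:] = [+0.0000, -0.1818, -0.1818, +0.0909, -0.4545]
  T[1,:] = [+0.0000, +0.0545, +0.1545, +0.1727, +0.4364]
  T[2,:] = [+0.0000, -0.0614, -0.0489, +0.1807, -0.3659]
  T[3,:] = [+0.0000, +0.0122, +0.0411, +0.0323, +0.5402]
  T[4,:] = [+0.0000, -0.0564, -0.0732, +0.0474, -0.4174]
eigenvalue magnitudes: 0.5073, 0.1421, 0.1421, 0.0107, 0.0000.
ρ = 0.5073; 0.5073 < 1: convergent.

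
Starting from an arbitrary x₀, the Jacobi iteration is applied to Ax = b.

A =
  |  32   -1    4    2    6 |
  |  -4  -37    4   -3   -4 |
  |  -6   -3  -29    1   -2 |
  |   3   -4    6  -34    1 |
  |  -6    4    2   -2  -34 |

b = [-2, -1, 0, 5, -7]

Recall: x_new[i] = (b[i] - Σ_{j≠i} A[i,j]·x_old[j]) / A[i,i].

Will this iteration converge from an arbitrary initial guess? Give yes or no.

yes

Diagonal D = diag(32, -37, -29, -34, -34); L, U strict lower/upper.
Jacobi: T = -D⁻¹(L+U), T[4,2] = -(2)/(-34) = +0.0588; T[4,4] = 0.
  T[0,:] = [+0.0000, +0.0312, -0.1250, -0.0625, -0.1875]
  T[1,:] = [-0.1081, +0.0000, +0.1081, -0.0811, -0.1081]
  T[2,:] = [-0.2069, -0.1034, +0.0000, +0.0345, -0.0690]
  T[3,:] = [+0.0882, -0.1176, +0.1765, +0.0000, +0.0294]
  T[4,:] = [-0.1765, +0.1176, +0.0588, -0.0588, +0.0000]
eigenvalue magnitudes: 0.2371, 0.1124, 0.1124, 0.0554, 0.0127.
ρ(T) = max|λ| = 0.2371; 0.2371 < 1, so it converges for any x₀.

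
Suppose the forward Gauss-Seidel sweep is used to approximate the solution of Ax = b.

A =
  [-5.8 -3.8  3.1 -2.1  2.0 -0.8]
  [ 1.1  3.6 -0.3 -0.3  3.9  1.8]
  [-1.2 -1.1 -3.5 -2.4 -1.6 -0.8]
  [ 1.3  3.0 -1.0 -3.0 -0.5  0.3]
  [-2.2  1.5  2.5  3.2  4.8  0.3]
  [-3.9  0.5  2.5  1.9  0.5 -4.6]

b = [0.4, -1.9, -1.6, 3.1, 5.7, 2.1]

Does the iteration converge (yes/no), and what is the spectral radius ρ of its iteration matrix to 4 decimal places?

no, ρ = 1.4303

Let D = diag(-5.8, 3.6, -3.5, -3, 4.8, -4.6); L, U the strict triangles.
GS T = -(D+L)⁻¹U: row 0 first, T[0,3] = -(-2.1)/(-5.8) = -0.3621; later rows by forward substitution.
  T[0,:] = [+0.0000, -0.6552, +0.5345, -0.3621, +0.3448, -0.1379]
  T[1,:] = [+0.0000, +0.2002, -0.0800, +0.1940, -1.1887, -0.4579]
  T[2,:] = [+0.0000, +0.1617, -0.1581, -0.6225, -0.2018, -0.0374]
  T[3,:] = [+0.0000, -0.1376, +0.2043, +0.2446, -1.1387, -0.4052]
  T[4,:] = [+0.0000, -0.3553, +0.2161, -0.0654, +1.3937, +0.3069]
  T[5,:] = [+0.0000, +0.5697, -0.4399, +0.0836, -0.8501, -0.0871]
|eigenvalues of T|: 1.4303, 0.4990, 0.4990, 0.0455, 0.0204, 0.0000.
ρ(T) = max|λ| = 1.4303; 1.4303 > 1, so it fails to converge.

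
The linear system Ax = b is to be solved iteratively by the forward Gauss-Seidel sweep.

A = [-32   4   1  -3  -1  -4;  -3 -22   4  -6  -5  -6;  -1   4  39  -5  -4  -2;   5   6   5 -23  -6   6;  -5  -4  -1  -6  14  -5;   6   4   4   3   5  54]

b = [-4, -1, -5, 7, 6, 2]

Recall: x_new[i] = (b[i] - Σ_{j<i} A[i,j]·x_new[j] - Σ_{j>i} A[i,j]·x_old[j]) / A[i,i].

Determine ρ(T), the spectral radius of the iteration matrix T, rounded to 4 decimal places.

A = D + L + U where D = diag(-32, -22, 39, -23, 14, 54).
Gauss-Seidel: T = -(D+L)⁻¹U, row 0 first, T[0,1] = -(4)/(-32) = +0.1250; later rows by forward substitution.
  T[0,:] = [+0.0000  +0.1250  +0.0312  -0.0938  -0.0312  -0.1250]
  T[1,:] = [+0.0000  -0.0170  +0.1776  -0.2599  -0.2230  -0.2557]
  T[2,:] = [+0.0000  +0.0050  -0.0174  +0.1525  +0.1246  +0.0743]
  T[3,:] = [+0.0000  +0.0238  +0.0493  -0.0550  -0.2987  +0.1831]
  T[4,:] = [+0.0000  +0.0503  +0.0818  -0.1205  -0.1940  +0.3232]
  T[5,:] = [+0.0000  -0.0190  -0.0256  +0.0326  +0.0453  -0.0128]
|roots of det(T-λI)|: 0.3662, 0.1422, 0.0911, 0.0911, 0.0698, 0.0000.
spectral radius ρ = 0.3662; 0.3662 < 1, so it converges for any x₀.

0.3662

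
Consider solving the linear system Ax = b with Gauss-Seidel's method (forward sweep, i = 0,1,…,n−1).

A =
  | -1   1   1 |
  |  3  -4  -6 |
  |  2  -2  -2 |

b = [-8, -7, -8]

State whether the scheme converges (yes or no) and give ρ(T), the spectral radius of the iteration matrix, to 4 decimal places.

no, ρ = 1.5000

Let D = diag(-1, -4, -2); L, U the strict triangles.
T_GS = -(D+L)⁻¹U: row 0 first, T[0,2] = -(1)/(-1) = +1.0000; later rows by forward substitution.
  T[0,:] = [+0.0000, +1.0000, +1.0000]
  T[1,:] = [+0.0000, +0.7500, -0.7500]
  T[2,:] = [+0.0000, +0.2500, +1.7500]
|roots of det(T-λI)|: 1.5000, 1.0000, 0.0000.
spectral radius ρ = 1.5000; 1.5000 > 1: divergent.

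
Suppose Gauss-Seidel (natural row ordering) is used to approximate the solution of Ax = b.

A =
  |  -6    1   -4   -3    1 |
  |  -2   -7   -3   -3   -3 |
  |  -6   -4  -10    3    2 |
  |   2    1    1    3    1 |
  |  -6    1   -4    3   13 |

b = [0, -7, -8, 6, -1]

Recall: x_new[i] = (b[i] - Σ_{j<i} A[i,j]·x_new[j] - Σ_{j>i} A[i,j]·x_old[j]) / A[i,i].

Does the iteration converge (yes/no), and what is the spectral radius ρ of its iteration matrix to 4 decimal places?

Write A = D+L+U with D = diag(-6, -7, -10, 3, 13).
GS T = -(D+L)⁻¹U: row 0 first, T[0,1] = -(1)/(-6) = +0.1667; later rows by forward substitution.
  T[0,:] = [+0.0000  +0.1667  -0.6667  -0.5000  +0.1667]
  T[1,:] = [+0.0000  -0.0476  -0.2381  -0.2857  -0.4762]
  T[2,:] = [+0.0000  -0.0810  +0.4952  +0.7143  +0.2905]
  T[3,:] = [+0.0000  -0.0683  +0.3587  +0.1905  -0.3825]
  T[4,:] = [+0.0000  +0.0714  -0.2198  -0.0330  +0.2912]
|λ(T)| sorted: 0.9198, 0.1963, 0.1963, 0.0930, 0.0000.
spectral radius ρ = 0.9198; 0.9198 < 1 ⇒ converges.

yes, ρ = 0.9198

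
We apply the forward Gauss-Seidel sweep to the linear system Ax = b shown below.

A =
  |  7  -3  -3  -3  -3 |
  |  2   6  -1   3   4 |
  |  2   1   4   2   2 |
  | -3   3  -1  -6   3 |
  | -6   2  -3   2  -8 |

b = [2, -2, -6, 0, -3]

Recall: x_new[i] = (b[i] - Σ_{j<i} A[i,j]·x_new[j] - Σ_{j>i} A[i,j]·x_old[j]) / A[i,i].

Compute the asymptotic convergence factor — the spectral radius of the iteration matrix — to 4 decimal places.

Write A = D+L+U with D = diag(7, 6, 4, -6, -8).
Gauss-Seidel: T = -(D+L)⁻¹U, row 0 first, T[0,1] = -(-3)/(7) = +0.4286; later rows by forward substitution.
  T[0,:] = [+0.0000 +0.4286 +0.4286 +0.4286 +0.4286]
  T[1,:] = [+0.0000 -0.1429 +0.0238 -0.6429 -0.8095]
  T[2,:] = [+0.0000 -0.1786 -0.2202 -0.5536 -0.5119]
  T[3,:] = [+0.0000 -0.2560 -0.1657 -0.4435 -0.0337]
  T[4,:] = [+0.0000 -0.3542 -0.2743 -0.3854 -0.3403]
|λ(T)| sorted: 1.2348, 0.4236, 0.2183, 0.1173, 0.0000.
ρ(T) = max|λ| = 1.2348; 1.2348 > 1, so it fails to converge.

1.2348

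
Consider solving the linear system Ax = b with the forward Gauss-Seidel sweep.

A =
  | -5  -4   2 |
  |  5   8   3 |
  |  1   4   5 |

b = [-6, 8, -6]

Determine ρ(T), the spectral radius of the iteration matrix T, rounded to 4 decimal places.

Diagonal D = diag(-5, 8, 5); L, U strict lower/upper.
Gauss-Seidel: T = -(D+L)⁻¹U, row 0 first, T[0,2] = -(2)/(-5) = +0.4000; later rows by forward substitution.
  T[0,:] = [+0.0000, -0.8000, +0.4000]
  T[1,:] = [+0.0000, +0.5000, -0.6250]
  T[2,:] = [+0.0000, -0.2400, +0.4200]
|eigenvalues of T|: 0.8494, 0.0706, 0.0000.
spectral radius ρ = 0.8494; 0.8494 < 1, so it converges for any x₀.

0.8494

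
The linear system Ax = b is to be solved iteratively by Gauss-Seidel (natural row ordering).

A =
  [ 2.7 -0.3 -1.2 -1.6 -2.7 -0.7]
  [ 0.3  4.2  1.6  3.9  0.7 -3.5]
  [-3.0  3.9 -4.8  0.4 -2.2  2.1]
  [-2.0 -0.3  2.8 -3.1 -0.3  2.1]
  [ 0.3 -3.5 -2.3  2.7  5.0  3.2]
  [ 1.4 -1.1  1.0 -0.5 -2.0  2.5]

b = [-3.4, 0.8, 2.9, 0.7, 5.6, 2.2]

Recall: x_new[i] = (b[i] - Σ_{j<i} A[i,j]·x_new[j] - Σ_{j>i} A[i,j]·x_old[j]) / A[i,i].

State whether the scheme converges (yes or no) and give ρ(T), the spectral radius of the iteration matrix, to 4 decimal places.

Split A = D + L + U, D = diag(2.7, 4.2, -4.8, -3.1, 5, 2.5).
GS T = -(D+L)⁻¹U: row 0 first, T[0,4] = -(-2.7)/(2.7) = +1.0000; later rows by forward substitution.
  T[0,:] = [+0.0000, +0.1111, +0.4444, +0.5926, +1.0000, +0.2593]
  T[1,:] = [+0.0000, -0.0079, -0.4127, -0.9709, -0.2381, +0.8148]
  T[2,:] = [+0.0000, -0.0759, -0.6131, -1.0759, -1.2768, +0.9375]
  T[3,:] = [+0.0000, -0.1395, -0.8006, -1.2601, -1.8721, +1.2781]
  T[4,:] = [+0.0000, +0.0282, -0.1653, -0.5296, +0.1970, -0.3441]
  T[5,:] = [+0.0000, -0.0407, -0.4776, -1.0044, -0.3709, -0.1813]
|eigenvalues of T|: 1.5714, 0.6971, 0.4958, 0.0902, 0.0025, 0.0000.
ρ(T) = max|λ| = 1.5714; 1.5714 > 1 ⇒ diverges.

no, ρ = 1.5714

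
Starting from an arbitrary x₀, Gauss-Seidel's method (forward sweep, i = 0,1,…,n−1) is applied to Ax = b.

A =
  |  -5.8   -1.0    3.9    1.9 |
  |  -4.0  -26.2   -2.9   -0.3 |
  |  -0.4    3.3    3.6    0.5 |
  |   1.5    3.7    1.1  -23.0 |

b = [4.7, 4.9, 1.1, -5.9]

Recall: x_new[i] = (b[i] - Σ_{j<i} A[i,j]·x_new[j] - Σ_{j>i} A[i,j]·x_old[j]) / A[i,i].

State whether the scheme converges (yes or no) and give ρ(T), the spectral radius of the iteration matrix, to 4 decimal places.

Diagonal D = diag(-5.8, -26.2, 3.6, -23); L, U strict lower/upper.
T_GS = -(D+L)⁻¹U: row 0 first, T[0,1] = -(-1)/(-5.8) = -0.1724; later rows by forward substitution.
  T[0,:] = [+0.0000  -0.1724  +0.6724  +0.3276]
  T[1,:] = [+0.0000  +0.0263  -0.2133  -0.0615]
  T[2,:] = [+0.0000  -0.0433  +0.2703  -0.0461]
  T[3,:] = [+0.0000  -0.0091  +0.0225  +0.0093]
moduli |λ_i(T)| = 0.3003, 0.0270, 0.0214, 0.0000.
ρ = 0.3003; 0.3003 < 1: convergent.

yes, ρ = 0.3003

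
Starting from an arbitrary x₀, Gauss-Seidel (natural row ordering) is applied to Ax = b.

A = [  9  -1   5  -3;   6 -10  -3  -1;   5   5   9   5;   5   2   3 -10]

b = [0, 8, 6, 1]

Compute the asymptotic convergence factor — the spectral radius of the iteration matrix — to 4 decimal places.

A = D + L + U where D = diag(9, -10, 9, -10).
Gauss-Seidel: T = -(D+L)⁻¹U, row 0 first, T[0,3] = -(-3)/(9) = +0.3333; later rows by forward substitution.
  T[0,:] = [+0.0000, +0.1111, -0.5556, +0.3333]
  T[1,:] = [+0.0000, +0.0667, -0.6333, +0.1000]
  T[2,:] = [+0.0000, -0.0988, +0.6605, -0.7963]
  T[3,:] = [+0.0000, +0.0393, -0.2063, -0.0522]
eigenvalue magnitudes: 0.9279, 0.2040, 0.0489, 0.0000.
ρ = 0.9279; 0.9279 < 1: convergent.

0.9279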